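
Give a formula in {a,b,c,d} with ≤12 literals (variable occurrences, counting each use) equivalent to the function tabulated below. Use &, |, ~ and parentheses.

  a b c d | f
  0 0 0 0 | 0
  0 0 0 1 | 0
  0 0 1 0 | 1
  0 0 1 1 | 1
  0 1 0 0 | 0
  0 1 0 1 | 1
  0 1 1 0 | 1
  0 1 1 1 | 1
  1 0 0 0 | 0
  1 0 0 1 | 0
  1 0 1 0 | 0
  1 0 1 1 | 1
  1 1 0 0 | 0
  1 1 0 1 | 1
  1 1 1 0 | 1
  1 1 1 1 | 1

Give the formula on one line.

(((d | (~a | (~c & ~b))) & c) | (b & ((c | d) | ~b)))

  ~a = 1111111100000000
  ~c = 1100110011001100
  ~b = 1111000011110000
  (~c & ~b) = 1100000011000000
  (~a | (~c & ~b)) = 1111111111000000
  (d | (~a | (~c & ~b))) = 1111111111010101
  ((d | (~a | (~c & ~b))) & c) = 0011001100010001
  (c | d) = 0111011101110111
  ((c | d) | ~b) = 1111011111110111
  (b & ((c | d) | ~b)) = 0000011100000111
  (((d | (~a | (~c & ~b))) & c) | (b & ((c | d) | ~b))) = 0011011100010111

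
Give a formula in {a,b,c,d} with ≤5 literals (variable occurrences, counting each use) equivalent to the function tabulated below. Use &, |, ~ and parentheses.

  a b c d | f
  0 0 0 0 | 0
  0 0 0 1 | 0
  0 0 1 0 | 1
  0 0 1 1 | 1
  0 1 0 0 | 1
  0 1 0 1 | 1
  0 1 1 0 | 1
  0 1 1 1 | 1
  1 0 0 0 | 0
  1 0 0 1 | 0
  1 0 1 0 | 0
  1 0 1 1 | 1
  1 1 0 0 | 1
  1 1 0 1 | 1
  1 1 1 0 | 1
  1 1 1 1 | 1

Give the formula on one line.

  ~a = 1111111100000000
  (d | ~a) = 1111111101010101
  ((d | ~a) & c) = 0011001100010001
  (b | ((d | ~a) & c)) = 0011111100011111

(b | ((d | ~a) & c))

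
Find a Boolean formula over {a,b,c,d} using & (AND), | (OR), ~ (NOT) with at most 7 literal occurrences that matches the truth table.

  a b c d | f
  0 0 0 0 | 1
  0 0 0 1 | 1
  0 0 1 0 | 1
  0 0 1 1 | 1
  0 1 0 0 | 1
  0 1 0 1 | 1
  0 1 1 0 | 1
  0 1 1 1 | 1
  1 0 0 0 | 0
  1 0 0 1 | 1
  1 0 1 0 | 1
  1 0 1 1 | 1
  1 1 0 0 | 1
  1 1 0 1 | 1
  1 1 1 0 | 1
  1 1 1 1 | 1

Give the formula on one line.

  (c & a) = 0000000000110011
  (b | (c & a)) = 0000111100111111
  (d | (b | (c & a))) = 0101111101111111
  ~d = 1010101010101010
  ~a = 1111111100000000
  (~d & ~a) = 1010101000000000
  ((d | (b | (c & a))) | (~d & ~a)) = 1111111101111111

((d | (b | (c & a))) | (~d & ~a))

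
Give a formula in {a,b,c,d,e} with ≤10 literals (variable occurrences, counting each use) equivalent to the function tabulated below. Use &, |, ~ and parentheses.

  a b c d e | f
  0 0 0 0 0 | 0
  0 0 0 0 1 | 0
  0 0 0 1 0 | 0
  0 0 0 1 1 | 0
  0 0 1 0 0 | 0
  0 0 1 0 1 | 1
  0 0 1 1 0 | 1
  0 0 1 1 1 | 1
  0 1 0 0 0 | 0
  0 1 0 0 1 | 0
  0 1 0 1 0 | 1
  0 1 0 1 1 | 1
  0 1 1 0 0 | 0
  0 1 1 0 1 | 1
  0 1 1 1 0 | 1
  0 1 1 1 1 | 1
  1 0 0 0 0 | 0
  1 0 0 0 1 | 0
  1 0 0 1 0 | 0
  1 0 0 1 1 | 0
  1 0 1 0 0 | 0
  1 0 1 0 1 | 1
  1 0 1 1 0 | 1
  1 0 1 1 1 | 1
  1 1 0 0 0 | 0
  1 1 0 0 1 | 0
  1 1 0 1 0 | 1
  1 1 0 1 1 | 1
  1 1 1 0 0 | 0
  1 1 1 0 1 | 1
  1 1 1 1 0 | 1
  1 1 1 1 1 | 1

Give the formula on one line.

(((d | e) & c) | (b & (d | (~b & c))))

  (d | e) = 01110111011101110111011101110111
  ((d | e) & c) = 00000111000001110000011100000111
  ~b = 11111111000000001111111100000000
  (~b & c) = 00001111000000000000111100000000
  (d | (~b & c)) = 00111111001100110011111100110011
  (b & (d | (~b & c))) = 00000000001100110000000000110011
  (((d | e) & c) | (b & (d | (~b & c)))) = 00000111001101110000011100110111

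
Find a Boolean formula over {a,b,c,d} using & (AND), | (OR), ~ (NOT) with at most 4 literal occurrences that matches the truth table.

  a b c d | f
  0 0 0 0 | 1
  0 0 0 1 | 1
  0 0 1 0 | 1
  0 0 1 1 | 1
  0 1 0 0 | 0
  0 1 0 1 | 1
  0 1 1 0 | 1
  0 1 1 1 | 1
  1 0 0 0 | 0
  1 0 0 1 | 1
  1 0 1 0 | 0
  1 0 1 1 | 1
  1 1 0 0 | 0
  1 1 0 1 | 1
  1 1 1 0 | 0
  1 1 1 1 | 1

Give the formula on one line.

  ~a = 1111111100000000
  ~b = 1111000011110000
  (~b | c) = 1111001111110011
  (~a & (~b | c)) = 1111001100000000
  ((~a & (~b | c)) | d) = 1111011101010101

((~a & (~b | c)) | d)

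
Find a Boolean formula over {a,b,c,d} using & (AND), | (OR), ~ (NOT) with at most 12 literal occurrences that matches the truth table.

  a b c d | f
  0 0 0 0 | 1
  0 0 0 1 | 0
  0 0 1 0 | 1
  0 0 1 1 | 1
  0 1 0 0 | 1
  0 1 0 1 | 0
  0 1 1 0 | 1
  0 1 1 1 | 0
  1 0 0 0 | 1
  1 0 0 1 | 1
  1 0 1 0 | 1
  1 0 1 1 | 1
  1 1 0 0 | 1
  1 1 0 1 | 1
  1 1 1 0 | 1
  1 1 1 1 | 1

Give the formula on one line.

  (c & d) = 0001000100010001
  ~a = 1111111100000000
  (~a | c) = 1111111100110011
  (b & (~a | c)) = 0000111100000011
  ((c & d) | (b & (~a | c))) = 0001111100010011
  ~b = 1111000011110000
  (d & ~b) = 0101000001010000
  (((c & d) | (b & (~a | c))) & (d & ~b)) = 0001000000010000
  ~d = 1010101010101010
  (a | ~d) = 1010101011111111
  ((((c & d) | (b & (~a | c))) & (d & ~b)) | (a | ~d)) = 1011101011111111

((((c & d) | (b & (~a | c))) & (d & ~b)) | (a | ~d))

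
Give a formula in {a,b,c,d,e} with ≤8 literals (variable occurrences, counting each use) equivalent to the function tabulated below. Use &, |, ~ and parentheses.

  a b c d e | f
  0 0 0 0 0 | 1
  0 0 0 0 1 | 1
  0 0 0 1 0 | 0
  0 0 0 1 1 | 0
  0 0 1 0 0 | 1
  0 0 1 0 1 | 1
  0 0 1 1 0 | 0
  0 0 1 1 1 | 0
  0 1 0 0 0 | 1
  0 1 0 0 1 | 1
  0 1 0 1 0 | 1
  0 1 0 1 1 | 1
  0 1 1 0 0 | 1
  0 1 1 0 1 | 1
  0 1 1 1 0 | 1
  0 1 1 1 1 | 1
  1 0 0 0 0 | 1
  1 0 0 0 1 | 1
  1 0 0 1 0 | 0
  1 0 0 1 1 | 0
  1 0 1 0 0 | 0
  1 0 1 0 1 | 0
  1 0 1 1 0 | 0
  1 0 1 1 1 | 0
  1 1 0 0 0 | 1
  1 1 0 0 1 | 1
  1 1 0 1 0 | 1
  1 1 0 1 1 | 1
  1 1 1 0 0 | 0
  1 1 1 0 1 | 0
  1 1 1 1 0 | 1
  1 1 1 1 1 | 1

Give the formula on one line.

((((d | ~a) | ~c) & ~d) | ((d | ~c) & b))

  ~a = 11111111111111110000000000000000
  (d | ~a) = 11111111111111110011001100110011
  ~c = 11110000111100001111000011110000
  ((d | ~a) | ~c) = 11111111111111111111001111110011
  ~d = 11001100110011001100110011001100
  (((d | ~a) | ~c) & ~d) = 11001100110011001100000011000000
  (d | ~c) = 11110011111100111111001111110011
  ((d | ~c) & b) = 00000000111100110000000011110011
  ((((d | ~a) | ~c) & ~d) | ((d | ~c) & b)) = 11001100111111111100000011110011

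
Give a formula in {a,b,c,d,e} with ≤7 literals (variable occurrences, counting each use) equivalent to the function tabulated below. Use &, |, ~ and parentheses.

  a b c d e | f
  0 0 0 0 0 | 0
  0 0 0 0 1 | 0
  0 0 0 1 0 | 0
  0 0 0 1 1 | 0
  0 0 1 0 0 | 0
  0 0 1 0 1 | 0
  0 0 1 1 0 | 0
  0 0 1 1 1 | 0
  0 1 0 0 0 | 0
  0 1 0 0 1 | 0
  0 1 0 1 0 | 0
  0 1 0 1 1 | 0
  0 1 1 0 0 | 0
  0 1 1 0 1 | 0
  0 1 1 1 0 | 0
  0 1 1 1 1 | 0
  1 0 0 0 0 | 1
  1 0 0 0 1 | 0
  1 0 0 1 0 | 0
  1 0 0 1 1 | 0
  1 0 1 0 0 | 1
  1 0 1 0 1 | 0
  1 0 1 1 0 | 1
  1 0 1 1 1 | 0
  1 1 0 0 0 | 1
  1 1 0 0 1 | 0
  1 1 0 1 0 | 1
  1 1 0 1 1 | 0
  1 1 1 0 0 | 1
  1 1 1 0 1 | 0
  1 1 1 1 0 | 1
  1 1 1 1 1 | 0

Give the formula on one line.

((~e & a) & ((e & ~a) | (b | (c | ~d))))

  ~e = 10101010101010101010101010101010
  (~e & a) = 00000000000000001010101010101010
  ~a = 11111111111111110000000000000000
  (e & ~a) = 01010101010101010000000000000000
  ~d = 11001100110011001100110011001100
  (c | ~d) = 11001111110011111100111111001111
  (b | (c | ~d)) = 11001111111111111100111111111111
  ((e & ~a) | (b | (c | ~d))) = 11011111111111111100111111111111
  ((~e & a) & ((e & ~a) | (b | (c | ~d)))) = 00000000000000001000101010101010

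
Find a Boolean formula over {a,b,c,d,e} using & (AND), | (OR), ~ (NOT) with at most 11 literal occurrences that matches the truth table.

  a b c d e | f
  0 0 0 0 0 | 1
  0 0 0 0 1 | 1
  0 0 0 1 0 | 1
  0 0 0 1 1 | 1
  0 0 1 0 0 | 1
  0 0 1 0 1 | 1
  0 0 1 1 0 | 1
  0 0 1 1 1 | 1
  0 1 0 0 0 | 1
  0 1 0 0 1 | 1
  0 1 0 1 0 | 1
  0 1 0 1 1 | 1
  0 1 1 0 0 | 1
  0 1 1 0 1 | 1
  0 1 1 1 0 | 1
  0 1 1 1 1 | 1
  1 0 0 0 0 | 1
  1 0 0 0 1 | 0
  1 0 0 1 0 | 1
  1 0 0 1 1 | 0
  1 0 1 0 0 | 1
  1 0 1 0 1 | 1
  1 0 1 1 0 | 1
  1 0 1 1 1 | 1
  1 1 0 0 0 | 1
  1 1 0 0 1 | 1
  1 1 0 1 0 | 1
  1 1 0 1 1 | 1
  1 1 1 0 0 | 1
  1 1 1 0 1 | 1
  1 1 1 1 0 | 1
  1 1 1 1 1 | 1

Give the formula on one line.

((~a | (~e | (b & e))) | ((e & c) | (c & ~d)))

  ~a = 11111111111111110000000000000000
  ~e = 10101010101010101010101010101010
  (b & e) = 00000000010101010000000001010101
  (~e | (b & e)) = 10101010111111111010101011111111
  (~a | (~e | (b & e))) = 11111111111111111010101011111111
  (e & c) = 00000101000001010000010100000101
  ~d = 11001100110011001100110011001100
  (c & ~d) = 00001100000011000000110000001100
  ((e & c) | (c & ~d)) = 00001101000011010000110100001101
  ((~a | (~e | (b & e))) | ((e & c) | (c & ~d))) = 11111111111111111010111111111111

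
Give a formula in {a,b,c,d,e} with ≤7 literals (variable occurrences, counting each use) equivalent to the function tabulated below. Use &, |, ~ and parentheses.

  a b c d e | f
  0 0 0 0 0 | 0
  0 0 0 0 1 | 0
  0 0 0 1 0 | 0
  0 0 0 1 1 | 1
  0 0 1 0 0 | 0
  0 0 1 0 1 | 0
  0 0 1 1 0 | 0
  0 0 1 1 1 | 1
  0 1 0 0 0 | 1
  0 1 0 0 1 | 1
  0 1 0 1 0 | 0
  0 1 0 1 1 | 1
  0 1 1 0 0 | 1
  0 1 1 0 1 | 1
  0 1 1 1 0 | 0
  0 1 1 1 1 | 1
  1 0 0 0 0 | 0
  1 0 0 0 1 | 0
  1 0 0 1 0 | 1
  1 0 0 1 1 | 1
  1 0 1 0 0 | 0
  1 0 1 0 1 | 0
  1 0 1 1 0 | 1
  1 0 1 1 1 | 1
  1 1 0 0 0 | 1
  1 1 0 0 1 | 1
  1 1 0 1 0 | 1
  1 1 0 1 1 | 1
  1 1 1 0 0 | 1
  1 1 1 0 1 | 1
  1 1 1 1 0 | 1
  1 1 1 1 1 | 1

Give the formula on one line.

  (b | d) = 00110011111111110011001111111111
  ~d = 11001100110011001100110011001100
  (~d | a) = 11001100110011001111111111111111
  (e | (~d | a)) = 11011101110111011111111111111111
  ((b | d) & (e | (~d | a))) = 00010001110111010011001111111111

((b | d) & (e | (~d | a)))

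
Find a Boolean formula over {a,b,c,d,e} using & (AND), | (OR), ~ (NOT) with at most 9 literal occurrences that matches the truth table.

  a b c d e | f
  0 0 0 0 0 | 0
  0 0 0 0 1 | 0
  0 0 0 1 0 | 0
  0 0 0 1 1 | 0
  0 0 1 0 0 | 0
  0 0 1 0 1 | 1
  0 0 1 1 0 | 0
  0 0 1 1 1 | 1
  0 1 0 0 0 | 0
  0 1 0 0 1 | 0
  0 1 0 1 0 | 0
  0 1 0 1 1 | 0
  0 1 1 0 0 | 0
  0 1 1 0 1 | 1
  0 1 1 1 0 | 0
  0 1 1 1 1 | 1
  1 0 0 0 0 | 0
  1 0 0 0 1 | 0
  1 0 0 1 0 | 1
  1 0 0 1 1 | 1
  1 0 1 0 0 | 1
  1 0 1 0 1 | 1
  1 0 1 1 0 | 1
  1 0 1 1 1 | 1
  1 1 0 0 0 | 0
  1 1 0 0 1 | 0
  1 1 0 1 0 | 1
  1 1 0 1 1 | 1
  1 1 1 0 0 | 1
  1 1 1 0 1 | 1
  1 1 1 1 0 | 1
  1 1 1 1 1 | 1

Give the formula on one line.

  (e | a) = 01010101010101011111111111111111
  ((e | a) & c) = 00000101000001010000111100001111
  (d | c) = 00111111001111110011111100111111
  ((d | c) & a) = 00000000000000000011111100111111
  (((e | a) & c) | ((d | c) & a)) = 00000101000001010011111100111111

(((e | a) & c) | ((d | c) & a))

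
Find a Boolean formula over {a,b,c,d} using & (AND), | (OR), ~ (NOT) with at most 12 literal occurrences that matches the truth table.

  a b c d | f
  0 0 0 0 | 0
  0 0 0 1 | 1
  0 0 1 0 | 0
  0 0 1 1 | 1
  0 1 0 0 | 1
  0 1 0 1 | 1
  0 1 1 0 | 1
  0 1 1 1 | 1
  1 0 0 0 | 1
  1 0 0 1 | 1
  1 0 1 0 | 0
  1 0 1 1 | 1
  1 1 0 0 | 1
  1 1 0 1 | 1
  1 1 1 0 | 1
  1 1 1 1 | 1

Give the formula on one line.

  ~c = 1100110011001100
  (~c & b) = 0000110000001100
  ((~c & b) | d) = 0101110101011101
  (b | ((~c & b) | d)) = 0101111101011111
  ~d = 1010101010101010
  (~c | d) = 1101110111011101
  (b | a) = 0000111111111111
  ((~c | d) & (b | a)) = 0000110111011101
  (~d & ((~c | d) & (b | a))) = 0000100010001000
  ((b | ((~c & b) | d)) | (~d & ((~c | d) & (b | a)))) = 0101111111011111

((b | ((~c & b) | d)) | (~d & ((~c | d) & (b | a))))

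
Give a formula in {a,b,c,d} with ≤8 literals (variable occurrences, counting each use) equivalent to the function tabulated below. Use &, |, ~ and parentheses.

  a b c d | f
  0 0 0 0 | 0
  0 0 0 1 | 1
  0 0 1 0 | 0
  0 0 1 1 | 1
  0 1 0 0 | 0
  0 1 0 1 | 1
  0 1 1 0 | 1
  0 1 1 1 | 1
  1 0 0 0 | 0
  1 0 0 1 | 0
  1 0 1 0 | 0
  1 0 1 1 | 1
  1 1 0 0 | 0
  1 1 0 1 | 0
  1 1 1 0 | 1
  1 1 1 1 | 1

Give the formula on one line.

((d & (~a | c)) | ((b & ~d) & (c | (d & ~b))))

  ~a = 1111111100000000
  (~a | c) = 1111111100110011
  (d & (~a | c)) = 0101010100010001
  ~d = 1010101010101010
  (b & ~d) = 0000101000001010
  ~b = 1111000011110000
  (d & ~b) = 0101000001010000
  (c | (d & ~b)) = 0111001101110011
  ((b & ~d) & (c | (d & ~b))) = 0000001000000010
  ((d & (~a | c)) | ((b & ~d) & (c | (d & ~b)))) = 0101011100010011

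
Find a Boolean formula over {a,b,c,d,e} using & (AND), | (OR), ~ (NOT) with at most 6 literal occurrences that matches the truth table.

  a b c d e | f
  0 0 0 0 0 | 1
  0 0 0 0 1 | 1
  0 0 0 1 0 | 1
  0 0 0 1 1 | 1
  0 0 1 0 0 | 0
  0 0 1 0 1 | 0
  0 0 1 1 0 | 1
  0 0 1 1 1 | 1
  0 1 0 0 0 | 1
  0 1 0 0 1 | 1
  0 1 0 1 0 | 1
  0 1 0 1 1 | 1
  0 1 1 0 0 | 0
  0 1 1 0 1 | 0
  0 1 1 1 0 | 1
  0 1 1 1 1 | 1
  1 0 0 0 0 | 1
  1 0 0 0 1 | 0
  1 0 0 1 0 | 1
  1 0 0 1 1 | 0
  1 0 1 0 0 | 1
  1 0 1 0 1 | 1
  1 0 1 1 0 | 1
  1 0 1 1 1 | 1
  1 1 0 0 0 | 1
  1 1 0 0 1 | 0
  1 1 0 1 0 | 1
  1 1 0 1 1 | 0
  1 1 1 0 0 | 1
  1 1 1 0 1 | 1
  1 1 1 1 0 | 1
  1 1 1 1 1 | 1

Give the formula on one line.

(((~a | c) | ~e) & (d | (a | ~c)))

  ~a = 11111111111111110000000000000000
  (~a | c) = 11111111111111110000111100001111
  ~e = 10101010101010101010101010101010
  ((~a | c) | ~e) = 11111111111111111010111110101111
  ~c = 11110000111100001111000011110000
  (a | ~c) = 11110000111100001111111111111111
  (d | (a | ~c)) = 11110011111100111111111111111111
  (((~a | c) | ~e) & (d | (a | ~c))) = 11110011111100111010111110101111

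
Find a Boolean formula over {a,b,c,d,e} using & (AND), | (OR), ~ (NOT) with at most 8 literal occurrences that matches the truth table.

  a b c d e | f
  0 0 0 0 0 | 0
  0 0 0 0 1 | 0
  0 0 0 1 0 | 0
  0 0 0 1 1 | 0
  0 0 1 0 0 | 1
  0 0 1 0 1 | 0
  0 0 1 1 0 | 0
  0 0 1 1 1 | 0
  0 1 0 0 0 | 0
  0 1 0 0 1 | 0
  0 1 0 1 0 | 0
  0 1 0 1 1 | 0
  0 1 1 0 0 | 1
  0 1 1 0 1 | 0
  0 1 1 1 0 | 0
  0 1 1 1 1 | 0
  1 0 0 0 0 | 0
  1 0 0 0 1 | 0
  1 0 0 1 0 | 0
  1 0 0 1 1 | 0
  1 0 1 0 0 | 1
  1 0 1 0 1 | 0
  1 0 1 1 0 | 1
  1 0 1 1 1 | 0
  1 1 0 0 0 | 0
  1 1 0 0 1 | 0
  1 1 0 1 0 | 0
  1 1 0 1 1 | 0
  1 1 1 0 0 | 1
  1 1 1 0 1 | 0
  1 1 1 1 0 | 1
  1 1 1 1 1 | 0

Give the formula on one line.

((c & ~e) & (c & (a | ~d)))

  ~e = 10101010101010101010101010101010
  (c & ~e) = 00001010000010100000101000001010
  ~d = 11001100110011001100110011001100
  (a | ~d) = 11001100110011001111111111111111
  (c & (a | ~d)) = 00001100000011000000111100001111
  ((c & ~e) & (c & (a | ~d))) = 00001000000010000000101000001010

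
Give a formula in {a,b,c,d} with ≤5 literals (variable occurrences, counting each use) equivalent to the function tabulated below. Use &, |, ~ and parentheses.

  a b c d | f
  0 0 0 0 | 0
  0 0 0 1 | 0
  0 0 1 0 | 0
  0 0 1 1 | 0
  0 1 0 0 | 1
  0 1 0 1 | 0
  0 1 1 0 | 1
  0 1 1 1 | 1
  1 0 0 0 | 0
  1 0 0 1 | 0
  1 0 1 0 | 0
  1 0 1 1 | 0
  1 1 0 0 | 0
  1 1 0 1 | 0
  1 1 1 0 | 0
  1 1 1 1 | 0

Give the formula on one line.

  ~d = 1010101010101010
  (~d | c) = 1011101110111011
  ~a = 1111111100000000
  ((~d | c) & ~a) = 1011101100000000
  (((~d | c) & ~a) & b) = 0000101100000000

(((~d | c) & ~a) & b)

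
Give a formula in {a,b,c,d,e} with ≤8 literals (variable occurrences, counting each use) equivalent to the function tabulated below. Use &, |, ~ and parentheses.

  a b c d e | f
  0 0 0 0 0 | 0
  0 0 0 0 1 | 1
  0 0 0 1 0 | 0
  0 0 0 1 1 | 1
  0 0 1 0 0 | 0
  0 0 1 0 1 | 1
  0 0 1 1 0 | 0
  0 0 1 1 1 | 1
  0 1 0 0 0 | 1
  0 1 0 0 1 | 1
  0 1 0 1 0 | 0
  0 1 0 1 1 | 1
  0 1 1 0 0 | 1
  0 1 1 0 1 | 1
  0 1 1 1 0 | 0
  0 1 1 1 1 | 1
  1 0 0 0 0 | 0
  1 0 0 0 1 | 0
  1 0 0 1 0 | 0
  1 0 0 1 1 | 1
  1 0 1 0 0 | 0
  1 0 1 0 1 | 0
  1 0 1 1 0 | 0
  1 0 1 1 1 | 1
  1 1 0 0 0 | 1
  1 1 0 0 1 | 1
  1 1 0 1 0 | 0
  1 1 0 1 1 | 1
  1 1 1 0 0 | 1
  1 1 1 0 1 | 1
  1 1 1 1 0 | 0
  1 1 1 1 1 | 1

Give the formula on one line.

  ~a = 11111111111111110000000000000000
  (d | ~a) = 11111111111111110011001100110011
  ((d | ~a) & e) = 01010101010101010001000100010001
  ~d = 11001100110011001100110011001100
  (b & ~d) = 00000000110011000000000011001100
  (((d | ~a) & e) | (b & ~d)) = 01010101110111010001000111011101

(((d | ~a) & e) | (b & ~d))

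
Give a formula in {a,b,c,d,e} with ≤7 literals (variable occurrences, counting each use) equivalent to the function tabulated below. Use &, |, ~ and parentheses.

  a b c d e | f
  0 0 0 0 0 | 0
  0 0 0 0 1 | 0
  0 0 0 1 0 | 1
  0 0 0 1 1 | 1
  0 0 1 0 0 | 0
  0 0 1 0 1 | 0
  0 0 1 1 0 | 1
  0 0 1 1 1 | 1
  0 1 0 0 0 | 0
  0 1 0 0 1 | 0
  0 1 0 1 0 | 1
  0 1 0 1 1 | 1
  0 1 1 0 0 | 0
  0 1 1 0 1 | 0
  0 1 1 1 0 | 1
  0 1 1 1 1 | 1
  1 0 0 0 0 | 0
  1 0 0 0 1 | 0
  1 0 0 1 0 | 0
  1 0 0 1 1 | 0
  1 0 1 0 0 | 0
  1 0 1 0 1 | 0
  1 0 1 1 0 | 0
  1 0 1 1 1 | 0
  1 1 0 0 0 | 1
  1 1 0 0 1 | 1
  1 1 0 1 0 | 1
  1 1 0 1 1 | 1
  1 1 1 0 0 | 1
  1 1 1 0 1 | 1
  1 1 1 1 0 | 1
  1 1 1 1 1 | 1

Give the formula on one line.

(((b | ~a) & d) | (a & b))

  ~a = 11111111111111110000000000000000
  (b | ~a) = 11111111111111110000000011111111
  ((b | ~a) & d) = 00110011001100110000000000110011
  (a & b) = 00000000000000000000000011111111
  (((b | ~a) & d) | (a & b)) = 00110011001100110000000011111111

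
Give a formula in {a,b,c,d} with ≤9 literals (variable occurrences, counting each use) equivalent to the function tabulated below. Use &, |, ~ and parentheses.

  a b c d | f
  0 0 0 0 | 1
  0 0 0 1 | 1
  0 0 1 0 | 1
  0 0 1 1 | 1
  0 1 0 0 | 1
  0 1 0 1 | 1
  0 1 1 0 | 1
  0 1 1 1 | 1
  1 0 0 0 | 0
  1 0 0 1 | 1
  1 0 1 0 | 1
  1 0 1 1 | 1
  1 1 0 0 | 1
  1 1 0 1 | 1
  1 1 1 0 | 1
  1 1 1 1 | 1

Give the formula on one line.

(((c | ~a) | ((~a | b) & a)) | d)

  ~a = 1111111100000000
  (c | ~a) = 1111111100110011
  (~a | b) = 1111111100001111
  ((~a | b) & a) = 0000000000001111
  ((c | ~a) | ((~a | b) & a)) = 1111111100111111
  (((c | ~a) | ((~a | b) & a)) | d) = 1111111101111111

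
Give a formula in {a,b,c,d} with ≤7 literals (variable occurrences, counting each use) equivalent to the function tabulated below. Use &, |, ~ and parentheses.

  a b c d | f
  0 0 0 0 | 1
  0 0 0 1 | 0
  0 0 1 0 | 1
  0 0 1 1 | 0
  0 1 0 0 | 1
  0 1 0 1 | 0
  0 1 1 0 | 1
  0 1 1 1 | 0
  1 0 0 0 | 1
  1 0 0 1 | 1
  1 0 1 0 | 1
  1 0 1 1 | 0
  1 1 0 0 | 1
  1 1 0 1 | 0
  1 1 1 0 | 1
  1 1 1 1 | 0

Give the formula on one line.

(((~b & ~c) & a) | ~d)

  ~b = 1111000011110000
  ~c = 1100110011001100
  (~b & ~c) = 1100000011000000
  ((~b & ~c) & a) = 0000000011000000
  ~d = 1010101010101010
  (((~b & ~c) & a) | ~d) = 1010101011101010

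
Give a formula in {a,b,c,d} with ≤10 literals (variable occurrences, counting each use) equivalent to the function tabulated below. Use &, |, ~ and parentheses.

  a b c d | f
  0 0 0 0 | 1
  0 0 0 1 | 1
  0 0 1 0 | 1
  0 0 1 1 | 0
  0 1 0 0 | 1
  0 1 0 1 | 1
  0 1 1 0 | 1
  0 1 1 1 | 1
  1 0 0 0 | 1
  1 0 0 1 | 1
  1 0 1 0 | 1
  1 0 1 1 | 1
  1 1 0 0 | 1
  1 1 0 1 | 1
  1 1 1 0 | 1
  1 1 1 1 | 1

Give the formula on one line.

  (d & a) = 0000000001010101
  ~d = 1010101010101010
  ((d & a) | ~d) = 1010101011111111
  (c | ~d) = 1011101110111011
  ((c | ~d) & a) = 0000000010111011
  ~a = 1111111100000000
  (((c | ~d) & a) | ~a) = 1111111110111011
  ~c = 1100110011001100
  (~c | b) = 1100111111001111
  ((((c | ~d) & a) | ~a) & (~c | b)) = 1100111110001011
  (((d & a) | ~d) | ((((c | ~d) & a) | ~a) & (~c | b))) = 1110111111111111

(((d & a) | ~d) | ((((c | ~d) & a) | ~a) & (~c | b)))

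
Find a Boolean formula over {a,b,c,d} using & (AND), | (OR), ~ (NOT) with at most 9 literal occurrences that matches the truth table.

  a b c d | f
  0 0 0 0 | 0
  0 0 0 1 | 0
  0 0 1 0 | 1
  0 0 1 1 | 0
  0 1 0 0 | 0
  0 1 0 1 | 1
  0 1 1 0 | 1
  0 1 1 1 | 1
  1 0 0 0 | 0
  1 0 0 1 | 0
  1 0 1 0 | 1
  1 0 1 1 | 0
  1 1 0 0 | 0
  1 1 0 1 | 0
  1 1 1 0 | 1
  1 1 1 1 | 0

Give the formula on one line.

  ~d = 1010101010101010
  (b & d) = 0000010100000101
  ~a = 1111111100000000
  ((b & d) & ~a) = 0000010100000000
  (~d | ((b & d) & ~a)) = 1010111110101010
  (d & b) = 0000010100000101
  (c | (d & b)) = 0011011100110111
  ((~d | ((b & d) & ~a)) & (c | (d & b))) = 0010011100100010

((~d | ((b & d) & ~a)) & (c | (d & b)))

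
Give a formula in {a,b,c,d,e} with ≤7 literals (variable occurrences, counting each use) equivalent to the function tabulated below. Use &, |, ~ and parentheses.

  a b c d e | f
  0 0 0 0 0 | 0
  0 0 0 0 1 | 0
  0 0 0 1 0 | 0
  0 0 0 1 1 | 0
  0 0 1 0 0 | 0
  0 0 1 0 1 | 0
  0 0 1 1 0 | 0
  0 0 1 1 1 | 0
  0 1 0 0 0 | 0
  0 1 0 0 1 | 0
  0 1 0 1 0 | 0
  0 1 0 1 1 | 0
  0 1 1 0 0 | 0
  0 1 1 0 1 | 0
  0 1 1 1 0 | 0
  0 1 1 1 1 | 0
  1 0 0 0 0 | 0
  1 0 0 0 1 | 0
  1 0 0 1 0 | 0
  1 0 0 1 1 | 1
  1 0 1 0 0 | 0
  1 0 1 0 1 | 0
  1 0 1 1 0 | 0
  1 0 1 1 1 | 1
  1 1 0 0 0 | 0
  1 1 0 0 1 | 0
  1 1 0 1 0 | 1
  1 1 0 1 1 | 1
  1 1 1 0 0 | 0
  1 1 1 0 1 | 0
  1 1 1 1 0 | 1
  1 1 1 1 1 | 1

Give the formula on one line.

  (b | e) = 01010101111111110101010111111111
  (d & a) = 00000000000000000011001100110011
  ((b | e) & (d & a)) = 00000000000000000001000100110011

((b | e) & (d & a))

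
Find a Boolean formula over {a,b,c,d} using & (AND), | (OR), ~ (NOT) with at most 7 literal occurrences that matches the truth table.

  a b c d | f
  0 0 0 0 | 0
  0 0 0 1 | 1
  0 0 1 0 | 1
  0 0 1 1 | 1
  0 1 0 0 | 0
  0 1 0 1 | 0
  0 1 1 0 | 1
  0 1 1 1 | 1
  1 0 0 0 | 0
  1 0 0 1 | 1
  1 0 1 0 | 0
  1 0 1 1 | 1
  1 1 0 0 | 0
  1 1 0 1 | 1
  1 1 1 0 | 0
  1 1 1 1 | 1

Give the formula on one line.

  ~b = 1111000011110000
  (c | ~b) = 1111001111110011
  (a | (c | ~b)) = 1111001111111111
  (c | b) = 0011111100111111
  ~a = 1111111100000000
  ((c | b) & ~a) = 0011111100000000
  (((c | b) & ~a) | d) = 0111111101010101
  ((a | (c | ~b)) & (((c | b) & ~a) | d)) = 0111001101010101

((a | (c | ~b)) & (((c | b) & ~a) | d))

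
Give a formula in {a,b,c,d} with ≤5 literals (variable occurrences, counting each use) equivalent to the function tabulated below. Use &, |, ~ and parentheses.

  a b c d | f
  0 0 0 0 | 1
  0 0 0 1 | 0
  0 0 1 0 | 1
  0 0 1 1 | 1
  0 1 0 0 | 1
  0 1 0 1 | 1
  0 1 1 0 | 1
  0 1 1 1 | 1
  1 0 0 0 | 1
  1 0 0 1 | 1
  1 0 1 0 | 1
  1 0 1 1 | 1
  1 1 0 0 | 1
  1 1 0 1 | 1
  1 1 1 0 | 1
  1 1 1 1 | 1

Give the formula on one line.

  (b | c) = 0011111100111111
  ~d = 1010101010101010
  ((b | c) | ~d) = 1011111110111111
  (a & d) = 0000000001010101
  (((b | c) | ~d) | (a & d)) = 1011111111111111

(((b | c) | ~d) | (a & d))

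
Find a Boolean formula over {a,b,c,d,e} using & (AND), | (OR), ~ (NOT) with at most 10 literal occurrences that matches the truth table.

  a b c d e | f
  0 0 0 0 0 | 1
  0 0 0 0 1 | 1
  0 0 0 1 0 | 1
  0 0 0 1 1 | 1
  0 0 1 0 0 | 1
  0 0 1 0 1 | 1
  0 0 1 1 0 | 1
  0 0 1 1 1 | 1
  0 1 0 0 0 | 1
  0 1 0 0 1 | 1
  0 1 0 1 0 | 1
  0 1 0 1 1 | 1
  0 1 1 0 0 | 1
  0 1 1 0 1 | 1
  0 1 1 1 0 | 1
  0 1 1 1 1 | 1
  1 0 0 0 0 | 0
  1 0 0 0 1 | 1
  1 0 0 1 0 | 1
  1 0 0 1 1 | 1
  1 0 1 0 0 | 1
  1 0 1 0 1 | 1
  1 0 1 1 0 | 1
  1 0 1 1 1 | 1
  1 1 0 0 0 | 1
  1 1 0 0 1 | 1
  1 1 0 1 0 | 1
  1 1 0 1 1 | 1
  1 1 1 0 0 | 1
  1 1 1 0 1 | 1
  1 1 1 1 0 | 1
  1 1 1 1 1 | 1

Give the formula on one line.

((((e | (a & b)) | ~a) & ~d) | (d | (c | (~c & b))))

  (a & b) = 00000000000000000000000011111111
  (e | (a & b)) = 01010101010101010101010111111111
  ~a = 11111111111111110000000000000000
  ((e | (a & b)) | ~a) = 11111111111111110101010111111111
  ~d = 11001100110011001100110011001100
  (((e | (a & b)) | ~a) & ~d) = 11001100110011000100010011001100
  ~c = 11110000111100001111000011110000
  (~c & b) = 00000000111100000000000011110000
  (c | (~c & b)) = 00001111111111110000111111111111
  (d | (c | (~c & b))) = 00111111111111110011111111111111
  ((((e | (a & b)) | ~a) & ~d) | (d | (c | (~c & b)))) = 11111111111111110111111111111111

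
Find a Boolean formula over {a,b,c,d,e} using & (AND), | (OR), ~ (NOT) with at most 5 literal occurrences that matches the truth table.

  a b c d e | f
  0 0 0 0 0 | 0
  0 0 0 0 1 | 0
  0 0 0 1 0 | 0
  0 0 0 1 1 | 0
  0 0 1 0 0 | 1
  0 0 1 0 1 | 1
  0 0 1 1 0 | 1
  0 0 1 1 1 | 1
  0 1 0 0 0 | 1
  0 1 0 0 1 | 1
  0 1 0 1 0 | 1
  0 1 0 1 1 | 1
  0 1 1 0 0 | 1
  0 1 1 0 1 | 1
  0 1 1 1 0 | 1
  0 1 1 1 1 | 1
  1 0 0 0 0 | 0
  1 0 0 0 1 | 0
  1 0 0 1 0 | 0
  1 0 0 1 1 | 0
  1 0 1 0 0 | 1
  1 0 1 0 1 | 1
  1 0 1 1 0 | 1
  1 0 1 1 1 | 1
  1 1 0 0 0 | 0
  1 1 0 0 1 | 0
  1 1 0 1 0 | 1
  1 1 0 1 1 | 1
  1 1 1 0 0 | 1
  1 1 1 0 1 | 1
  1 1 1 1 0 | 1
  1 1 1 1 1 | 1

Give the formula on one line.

((b & (c | (d | ~a))) | c)

  ~a = 11111111111111110000000000000000
  (d | ~a) = 11111111111111110011001100110011
  (c | (d | ~a)) = 11111111111111110011111100111111
  (b & (c | (d | ~a))) = 00000000111111110000000000111111
  ((b & (c | (d | ~a))) | c) = 00001111111111110000111100111111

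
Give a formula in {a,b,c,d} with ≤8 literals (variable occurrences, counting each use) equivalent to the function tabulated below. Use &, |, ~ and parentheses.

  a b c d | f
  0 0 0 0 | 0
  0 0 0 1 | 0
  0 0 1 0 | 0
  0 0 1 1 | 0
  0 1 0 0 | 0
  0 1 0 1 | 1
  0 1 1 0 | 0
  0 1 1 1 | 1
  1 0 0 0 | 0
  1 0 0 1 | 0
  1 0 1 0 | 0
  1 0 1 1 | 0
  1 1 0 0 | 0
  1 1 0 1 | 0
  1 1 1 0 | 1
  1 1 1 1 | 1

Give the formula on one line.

((~a | c) & (b & (a | d)))

  ~a = 1111111100000000
  (~a | c) = 1111111100110011
  (a | d) = 0101010111111111
  (b & (a | d)) = 0000010100001111
  ((~a | c) & (b & (a | d))) = 0000010100000011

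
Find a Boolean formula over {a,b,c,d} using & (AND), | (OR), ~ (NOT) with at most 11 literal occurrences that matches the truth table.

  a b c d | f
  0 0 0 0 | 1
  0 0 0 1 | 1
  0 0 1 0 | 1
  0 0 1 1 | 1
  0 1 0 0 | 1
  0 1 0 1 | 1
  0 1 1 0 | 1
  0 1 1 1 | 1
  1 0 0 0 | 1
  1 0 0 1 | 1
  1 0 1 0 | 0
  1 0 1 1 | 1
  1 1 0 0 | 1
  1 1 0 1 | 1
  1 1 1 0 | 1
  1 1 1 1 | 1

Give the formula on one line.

(((~a | ~c) | d) | ((~c | ((b & (c | a)) & a)) & a))

  ~a = 1111111100000000
  ~c = 1100110011001100
  (~a | ~c) = 1111111111001100
  ((~a | ~c) | d) = 1111111111011101
  (c | a) = 0011001111111111
  (b & (c | a)) = 0000001100001111
  ((b & (c | a)) & a) = 0000000000001111
  (~c | ((b & (c | a)) & a)) = 1100110011001111
  ((~c | ((b & (c | a)) & a)) & a) = 0000000011001111
  (((~a | ~c) | d) | ((~c | ((b & (c | a)) & a)) & a)) = 1111111111011111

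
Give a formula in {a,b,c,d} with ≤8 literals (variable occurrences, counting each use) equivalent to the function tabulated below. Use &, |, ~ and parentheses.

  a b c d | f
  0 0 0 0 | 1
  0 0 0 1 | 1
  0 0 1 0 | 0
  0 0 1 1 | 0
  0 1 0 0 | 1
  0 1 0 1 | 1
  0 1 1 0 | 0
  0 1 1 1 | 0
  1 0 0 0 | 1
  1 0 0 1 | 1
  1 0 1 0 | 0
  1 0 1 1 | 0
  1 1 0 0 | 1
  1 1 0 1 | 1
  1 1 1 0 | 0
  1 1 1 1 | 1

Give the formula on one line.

(~c | ((b & (a | (~c & ~b))) & (d & (b | c))))

  ~c = 1100110011001100
  ~b = 1111000011110000
  (~c & ~b) = 1100000011000000
  (a | (~c & ~b)) = 1100000011111111
  (b & (a | (~c & ~b))) = 0000000000001111
  (b | c) = 0011111100111111
  (d & (b | c)) = 0001010100010101
  ((b & (a | (~c & ~b))) & (d & (b | c))) = 0000000000000101
  (~c | ((b & (a | (~c & ~b))) & (d & (b | c)))) = 1100110011001101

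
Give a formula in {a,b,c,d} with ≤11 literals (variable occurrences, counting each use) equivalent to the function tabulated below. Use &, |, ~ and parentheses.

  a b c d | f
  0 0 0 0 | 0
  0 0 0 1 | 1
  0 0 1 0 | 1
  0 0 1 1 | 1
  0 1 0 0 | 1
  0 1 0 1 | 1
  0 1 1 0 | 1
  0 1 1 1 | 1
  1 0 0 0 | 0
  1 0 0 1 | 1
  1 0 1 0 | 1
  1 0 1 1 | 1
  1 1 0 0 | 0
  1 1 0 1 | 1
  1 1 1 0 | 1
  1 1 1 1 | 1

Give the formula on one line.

  ~b = 1111000011110000
  (c & ~b) = 0011000000110000
  ((c & ~b) | d) = 0111010101110101
  ~a = 1111111100000000
  (c | ~a) = 1111111100110011
  ((c | ~a) & b) = 0000111100000011
  (c & a) = 0000000000110011
  (((c | ~a) & b) | (c & a)) = 0000111100110011
  (((c & ~b) | d) | (((c | ~a) & b) | (c & a))) = 0111111101110111

(((c & ~b) | d) | (((c | ~a) & b) | (c & a)))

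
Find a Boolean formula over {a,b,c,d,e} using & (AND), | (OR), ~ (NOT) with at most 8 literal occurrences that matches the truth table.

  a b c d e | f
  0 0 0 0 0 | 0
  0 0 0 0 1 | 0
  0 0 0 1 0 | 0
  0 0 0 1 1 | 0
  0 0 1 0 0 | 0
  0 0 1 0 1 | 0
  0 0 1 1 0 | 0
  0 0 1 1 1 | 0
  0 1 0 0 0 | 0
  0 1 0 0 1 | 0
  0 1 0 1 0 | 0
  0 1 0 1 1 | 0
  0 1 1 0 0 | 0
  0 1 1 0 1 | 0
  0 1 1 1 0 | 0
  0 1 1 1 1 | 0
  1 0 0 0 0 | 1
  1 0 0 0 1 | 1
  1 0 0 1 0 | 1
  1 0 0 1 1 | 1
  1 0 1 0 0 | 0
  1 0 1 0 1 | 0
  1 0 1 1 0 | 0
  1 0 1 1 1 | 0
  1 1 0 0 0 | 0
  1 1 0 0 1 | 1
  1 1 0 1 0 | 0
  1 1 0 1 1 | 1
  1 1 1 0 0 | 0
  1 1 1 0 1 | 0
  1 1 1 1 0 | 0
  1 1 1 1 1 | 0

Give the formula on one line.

((c | a) & (~c & (~b | (~a | e))))

  (c | a) = 00001111000011111111111111111111
  ~c = 11110000111100001111000011110000
  ~b = 11111111000000001111111100000000
  ~a = 11111111111111110000000000000000
  (~a | e) = 11111111111111110101010101010101
  (~b | (~a | e)) = 11111111111111111111111101010101
  (~c & (~b | (~a | e))) = 11110000111100001111000001010000
  ((c | a) & (~c & (~b | (~a | e)))) = 00000000000000001111000001010000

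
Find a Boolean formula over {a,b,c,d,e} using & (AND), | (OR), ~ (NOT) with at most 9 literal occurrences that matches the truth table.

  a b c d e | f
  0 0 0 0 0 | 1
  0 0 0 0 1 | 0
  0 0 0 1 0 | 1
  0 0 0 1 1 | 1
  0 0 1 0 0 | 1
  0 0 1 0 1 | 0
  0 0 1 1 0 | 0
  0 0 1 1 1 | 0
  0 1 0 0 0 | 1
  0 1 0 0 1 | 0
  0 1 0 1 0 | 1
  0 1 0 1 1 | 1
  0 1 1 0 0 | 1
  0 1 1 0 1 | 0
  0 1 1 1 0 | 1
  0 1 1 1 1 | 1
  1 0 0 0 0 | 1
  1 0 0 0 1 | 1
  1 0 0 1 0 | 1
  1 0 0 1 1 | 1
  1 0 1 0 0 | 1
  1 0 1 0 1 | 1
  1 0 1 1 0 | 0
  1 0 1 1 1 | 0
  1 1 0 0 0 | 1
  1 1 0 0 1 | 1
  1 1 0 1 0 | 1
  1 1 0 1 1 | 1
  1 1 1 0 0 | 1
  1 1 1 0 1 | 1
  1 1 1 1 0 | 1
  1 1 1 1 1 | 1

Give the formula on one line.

(((~d | (c & b)) | ~c) & ((a | ~e) | d))

  ~d = 11001100110011001100110011001100
  (c & b) = 00000000000011110000000000001111
  (~d | (c & b)) = 11001100110011111100110011001111
  ~c = 11110000111100001111000011110000
  ((~d | (c & b)) | ~c) = 11111100111111111111110011111111
  ~e = 10101010101010101010101010101010
  (a | ~e) = 10101010101010101111111111111111
  ((a | ~e) | d) = 10111011101110111111111111111111
  (((~d | (c & b)) | ~c) & ((a | ~e) | d)) = 10111000101110111111110011111111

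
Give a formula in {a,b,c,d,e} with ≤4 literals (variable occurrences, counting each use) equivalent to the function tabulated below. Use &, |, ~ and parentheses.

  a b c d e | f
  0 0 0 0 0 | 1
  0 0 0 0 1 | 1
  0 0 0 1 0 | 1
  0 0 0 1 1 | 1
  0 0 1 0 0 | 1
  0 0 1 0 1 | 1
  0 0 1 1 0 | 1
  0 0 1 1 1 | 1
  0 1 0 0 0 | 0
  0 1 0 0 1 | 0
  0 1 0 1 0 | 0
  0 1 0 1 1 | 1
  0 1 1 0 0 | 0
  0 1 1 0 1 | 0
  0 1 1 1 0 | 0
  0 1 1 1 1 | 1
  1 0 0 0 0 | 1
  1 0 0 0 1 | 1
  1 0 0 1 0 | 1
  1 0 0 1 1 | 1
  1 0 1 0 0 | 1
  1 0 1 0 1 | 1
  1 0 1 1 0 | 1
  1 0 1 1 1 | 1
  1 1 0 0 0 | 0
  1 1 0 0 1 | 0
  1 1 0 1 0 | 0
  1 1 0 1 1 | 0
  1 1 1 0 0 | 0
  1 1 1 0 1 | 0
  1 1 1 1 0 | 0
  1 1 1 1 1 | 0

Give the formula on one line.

  ~b = 11111111000000001111111100000000
  ~a = 11111111111111110000000000000000
  (~a & e) = 01010101010101010000000000000000
  (d & (~a & e)) = 00010001000100010000000000000000
  (~b | (d & (~a & e))) = 11111111000100011111111100000000

(~b | (d & (~a & e)))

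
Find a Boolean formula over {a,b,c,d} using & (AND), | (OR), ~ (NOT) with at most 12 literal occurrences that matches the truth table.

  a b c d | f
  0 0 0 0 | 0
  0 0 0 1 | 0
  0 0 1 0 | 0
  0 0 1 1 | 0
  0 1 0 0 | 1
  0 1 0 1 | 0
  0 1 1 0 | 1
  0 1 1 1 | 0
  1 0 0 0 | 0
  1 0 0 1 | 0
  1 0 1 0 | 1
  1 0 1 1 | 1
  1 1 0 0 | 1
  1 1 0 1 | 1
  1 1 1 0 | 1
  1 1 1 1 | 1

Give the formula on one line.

  ~d = 1010101010101010
  (b & ~d) = 0000101000001010
  (a | (b & ~d)) = 0000101011111111
  ~a = 1111111100000000
  (~a & d) = 0101010100000000
  ~b = 1111000011110000
  (~b & c) = 0011000000110000
  ((~b & c) & a) = 0000000000110000
  (b | ((~b & c) & a)) = 0000111100111111
  ((~a & d) | (b | ((~b & c) & a))) = 0101111100111111
  ((a | (b & ~d)) & ((~a & d) | (b | ((~b & c) & a)))) = 0000101000111111

((a | (b & ~d)) & ((~a & d) | (b | ((~b & c) & a))))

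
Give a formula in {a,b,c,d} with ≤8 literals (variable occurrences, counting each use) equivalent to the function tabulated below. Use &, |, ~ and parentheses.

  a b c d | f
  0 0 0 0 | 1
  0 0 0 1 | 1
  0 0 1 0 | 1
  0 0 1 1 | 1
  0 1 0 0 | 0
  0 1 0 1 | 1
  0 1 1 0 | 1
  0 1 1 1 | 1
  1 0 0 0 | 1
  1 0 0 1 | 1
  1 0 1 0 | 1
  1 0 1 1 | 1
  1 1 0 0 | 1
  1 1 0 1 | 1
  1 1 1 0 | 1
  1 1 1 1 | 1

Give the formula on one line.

  ~b = 1111000011110000
  (~b | d) = 1111010111110101
  (b & (~b | d)) = 0000010100000101
  (~b | c) = 1111001111110011
  ((~b | c) | a) = 1111001111111111
  ((b & (~b | d)) | ((~b | c) | a)) = 1111011111111111

((b & (~b | d)) | ((~b | c) | a))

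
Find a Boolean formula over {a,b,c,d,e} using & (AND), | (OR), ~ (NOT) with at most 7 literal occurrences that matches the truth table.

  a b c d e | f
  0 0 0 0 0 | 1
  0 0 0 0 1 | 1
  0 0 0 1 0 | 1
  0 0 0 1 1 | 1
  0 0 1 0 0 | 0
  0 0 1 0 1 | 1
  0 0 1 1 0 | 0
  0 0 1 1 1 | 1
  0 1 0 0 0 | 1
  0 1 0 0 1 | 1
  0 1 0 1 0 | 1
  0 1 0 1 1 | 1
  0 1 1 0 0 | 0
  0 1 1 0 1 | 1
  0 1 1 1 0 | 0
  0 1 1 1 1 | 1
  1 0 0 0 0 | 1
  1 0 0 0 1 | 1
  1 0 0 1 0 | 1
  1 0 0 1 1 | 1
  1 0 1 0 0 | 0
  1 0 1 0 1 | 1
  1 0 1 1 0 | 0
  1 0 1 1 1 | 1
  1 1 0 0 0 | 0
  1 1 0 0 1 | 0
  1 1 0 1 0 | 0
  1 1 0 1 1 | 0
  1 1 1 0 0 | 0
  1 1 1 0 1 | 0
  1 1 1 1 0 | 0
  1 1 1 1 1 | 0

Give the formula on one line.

((~b | ~a) & (~c | e))

  ~b = 11111111000000001111111100000000
  ~a = 11111111111111110000000000000000
  (~b | ~a) = 11111111111111111111111100000000
  ~c = 11110000111100001111000011110000
  (~c | e) = 11110101111101011111010111110101
  ((~b | ~a) & (~c | e)) = 11110101111101011111010100000000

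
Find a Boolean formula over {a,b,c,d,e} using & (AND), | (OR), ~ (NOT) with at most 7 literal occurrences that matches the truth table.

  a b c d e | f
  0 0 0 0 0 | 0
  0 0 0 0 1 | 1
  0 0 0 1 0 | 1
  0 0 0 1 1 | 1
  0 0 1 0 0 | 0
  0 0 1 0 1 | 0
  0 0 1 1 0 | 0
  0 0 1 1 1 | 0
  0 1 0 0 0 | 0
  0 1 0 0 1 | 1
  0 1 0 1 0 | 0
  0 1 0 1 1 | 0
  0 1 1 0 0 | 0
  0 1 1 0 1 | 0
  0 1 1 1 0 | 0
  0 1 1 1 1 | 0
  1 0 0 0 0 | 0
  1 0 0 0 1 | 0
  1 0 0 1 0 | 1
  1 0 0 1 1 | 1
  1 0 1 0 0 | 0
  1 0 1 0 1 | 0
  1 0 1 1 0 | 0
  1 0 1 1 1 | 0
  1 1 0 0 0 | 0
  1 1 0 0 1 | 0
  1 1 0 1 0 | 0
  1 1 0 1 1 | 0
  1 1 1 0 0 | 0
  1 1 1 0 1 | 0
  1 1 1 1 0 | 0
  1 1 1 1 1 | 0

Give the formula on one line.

((~c & (d | (e & ~a))) & (~d | ~b))

  ~c = 11110000111100001111000011110000
  ~a = 11111111111111110000000000000000
  (e & ~a) = 01010101010101010000000000000000
  (d | (e & ~a)) = 01110111011101110011001100110011
  (~c & (d | (e & ~a))) = 01110000011100000011000000110000
  ~d = 11001100110011001100110011001100
  ~b = 11111111000000001111111100000000
  (~d | ~b) = 11111111110011001111111111001100
  ((~c & (d | (e & ~a))) & (~d | ~b)) = 01110000010000000011000000000000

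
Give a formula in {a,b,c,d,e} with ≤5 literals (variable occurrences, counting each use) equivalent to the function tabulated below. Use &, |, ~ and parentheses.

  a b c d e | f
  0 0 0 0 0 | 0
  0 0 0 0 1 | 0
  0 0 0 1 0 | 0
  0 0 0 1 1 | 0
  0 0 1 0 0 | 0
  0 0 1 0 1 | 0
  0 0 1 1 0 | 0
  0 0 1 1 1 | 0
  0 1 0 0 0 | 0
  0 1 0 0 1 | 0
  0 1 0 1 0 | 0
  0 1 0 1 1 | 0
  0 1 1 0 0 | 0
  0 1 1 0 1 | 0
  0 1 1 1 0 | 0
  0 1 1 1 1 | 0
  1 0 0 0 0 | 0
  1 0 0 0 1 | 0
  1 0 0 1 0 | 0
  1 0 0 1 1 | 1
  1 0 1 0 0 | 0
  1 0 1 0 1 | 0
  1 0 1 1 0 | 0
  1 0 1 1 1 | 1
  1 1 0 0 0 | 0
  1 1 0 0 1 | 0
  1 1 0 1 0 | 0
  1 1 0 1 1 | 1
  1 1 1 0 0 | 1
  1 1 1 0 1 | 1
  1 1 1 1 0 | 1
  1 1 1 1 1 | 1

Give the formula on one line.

  (c & b) = 00000000000011110000000000001111
  (d & e) = 00010001000100010001000100010001
  ((c & b) | (d & e)) = 00010001000111110001000100011111
  (a & ((c & b) | (d & e))) = 00000000000000000001000100011111

(a & ((c & b) | (d & e)))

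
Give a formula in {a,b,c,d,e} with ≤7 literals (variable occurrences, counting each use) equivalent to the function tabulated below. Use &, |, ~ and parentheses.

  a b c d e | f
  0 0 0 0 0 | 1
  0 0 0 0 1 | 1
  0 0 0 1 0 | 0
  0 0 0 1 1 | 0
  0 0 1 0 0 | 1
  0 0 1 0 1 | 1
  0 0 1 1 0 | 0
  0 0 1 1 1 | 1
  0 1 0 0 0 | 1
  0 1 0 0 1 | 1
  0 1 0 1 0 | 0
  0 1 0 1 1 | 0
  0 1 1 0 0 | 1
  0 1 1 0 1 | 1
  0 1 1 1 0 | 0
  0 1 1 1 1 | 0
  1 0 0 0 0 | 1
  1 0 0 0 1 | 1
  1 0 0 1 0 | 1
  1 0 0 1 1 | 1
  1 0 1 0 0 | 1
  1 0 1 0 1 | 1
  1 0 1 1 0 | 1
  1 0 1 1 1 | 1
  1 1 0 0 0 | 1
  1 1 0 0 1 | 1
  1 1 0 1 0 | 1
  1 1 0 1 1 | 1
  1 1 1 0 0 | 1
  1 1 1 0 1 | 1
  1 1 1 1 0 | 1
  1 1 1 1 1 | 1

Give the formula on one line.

  ~d = 11001100110011001100110011001100
  (a | ~d) = 11001100110011001111111111111111
  ~b = 11111111000000001111111100000000
  (c & ~b) = 00001111000000000000111100000000
  (~b & e) = 01010101000000000101010100000000
  ((c & ~b) & (~b & e)) = 00000101000000000000010100000000
  ((a | ~d) | ((c & ~b) & (~b & e))) = 11001101110011001111111111111111

((a | ~d) | ((c & ~b) & (~b & e)))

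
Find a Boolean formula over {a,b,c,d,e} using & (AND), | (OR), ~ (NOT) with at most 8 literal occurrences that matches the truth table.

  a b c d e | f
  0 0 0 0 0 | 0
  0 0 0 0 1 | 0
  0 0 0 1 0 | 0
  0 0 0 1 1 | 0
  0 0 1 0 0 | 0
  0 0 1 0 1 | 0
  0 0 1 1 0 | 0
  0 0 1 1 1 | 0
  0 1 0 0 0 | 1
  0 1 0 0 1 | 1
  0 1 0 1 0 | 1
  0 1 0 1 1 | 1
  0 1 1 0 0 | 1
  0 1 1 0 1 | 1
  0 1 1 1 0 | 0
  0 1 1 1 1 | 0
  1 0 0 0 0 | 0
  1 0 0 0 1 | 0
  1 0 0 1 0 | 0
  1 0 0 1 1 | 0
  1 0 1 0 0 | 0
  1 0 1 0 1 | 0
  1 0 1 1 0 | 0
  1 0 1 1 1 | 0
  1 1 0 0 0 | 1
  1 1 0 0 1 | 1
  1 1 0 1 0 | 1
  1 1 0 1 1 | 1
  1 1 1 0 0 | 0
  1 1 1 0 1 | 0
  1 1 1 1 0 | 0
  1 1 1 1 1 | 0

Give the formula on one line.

  ~c = 11110000111100001111000011110000
  ~d = 11001100110011001100110011001100
  (~d & b) = 00000000110011000000000011001100
  (~c | (~d & b)) = 11110000111111001111000011111100
  ~a = 11111111111111110000000000000000
  (a & ~c) = 00000000000000001111000011110000
  (~a | (a & ~c)) = 11111111111111111111000011110000
  ((~a | (a & ~c)) & b) = 00000000111111110000000011110000
  ((~c | (~d & b)) & ((~a | (a & ~c)) & b)) = 00000000111111000000000011110000

((~c | (~d & b)) & ((~a | (a & ~c)) & b))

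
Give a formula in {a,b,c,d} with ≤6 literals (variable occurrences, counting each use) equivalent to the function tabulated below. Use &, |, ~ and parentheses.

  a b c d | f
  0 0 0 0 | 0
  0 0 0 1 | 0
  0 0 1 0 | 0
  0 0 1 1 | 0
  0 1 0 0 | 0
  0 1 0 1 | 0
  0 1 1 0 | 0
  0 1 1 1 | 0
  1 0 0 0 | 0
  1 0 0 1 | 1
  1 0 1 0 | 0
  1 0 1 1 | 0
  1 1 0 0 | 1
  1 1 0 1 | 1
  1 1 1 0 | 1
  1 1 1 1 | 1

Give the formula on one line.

(((~c & ((b | ~c) & d)) | b) & a)

  ~c = 1100110011001100
  (b | ~c) = 1100111111001111
  ((b | ~c) & d) = 0100010101000101
  (~c & ((b | ~c) & d)) = 0100010001000100
  ((~c & ((b | ~c) & d)) | b) = 0100111101001111
  (((~c & ((b | ~c) & d)) | b) & a) = 0000000001001111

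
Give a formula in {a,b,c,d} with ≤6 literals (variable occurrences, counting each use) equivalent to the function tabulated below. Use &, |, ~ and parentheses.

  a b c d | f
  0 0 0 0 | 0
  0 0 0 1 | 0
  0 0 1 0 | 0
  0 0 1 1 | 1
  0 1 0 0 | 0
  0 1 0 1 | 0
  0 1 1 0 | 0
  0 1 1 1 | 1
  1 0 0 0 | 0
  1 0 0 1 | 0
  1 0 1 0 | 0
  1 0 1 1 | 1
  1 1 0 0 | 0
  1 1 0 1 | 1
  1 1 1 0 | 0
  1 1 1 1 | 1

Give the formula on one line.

  (b & a) = 0000000000001111
  ((b & a) & d) = 0000000000000101
  (c | ((b & a) & d)) = 0011001100110111
  ((c | ((b & a) & d)) & d) = 0001000100010101

((c | ((b & a) & d)) & d)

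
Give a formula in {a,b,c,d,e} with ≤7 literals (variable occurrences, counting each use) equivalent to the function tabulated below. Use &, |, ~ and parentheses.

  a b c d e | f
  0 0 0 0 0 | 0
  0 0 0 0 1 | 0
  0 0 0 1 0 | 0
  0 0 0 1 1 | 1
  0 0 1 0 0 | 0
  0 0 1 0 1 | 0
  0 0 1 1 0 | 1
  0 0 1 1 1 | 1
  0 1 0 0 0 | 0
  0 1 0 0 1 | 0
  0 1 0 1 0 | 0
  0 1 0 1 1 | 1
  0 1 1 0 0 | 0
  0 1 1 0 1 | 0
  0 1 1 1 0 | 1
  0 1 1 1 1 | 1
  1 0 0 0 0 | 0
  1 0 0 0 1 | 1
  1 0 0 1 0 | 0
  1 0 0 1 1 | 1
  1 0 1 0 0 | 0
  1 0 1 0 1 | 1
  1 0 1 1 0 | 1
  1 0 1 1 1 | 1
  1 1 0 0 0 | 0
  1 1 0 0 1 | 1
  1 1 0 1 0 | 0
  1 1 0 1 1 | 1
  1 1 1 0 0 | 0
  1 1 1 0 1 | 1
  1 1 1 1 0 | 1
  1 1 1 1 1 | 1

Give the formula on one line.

((e | c) & ((e & a) | d))

  (e | c) = 01011111010111110101111101011111
  (e & a) = 00000000000000000101010101010101
  ((e & a) | d) = 00110011001100110111011101110111
  ((e | c) & ((e & a) | d)) = 00010011000100110101011101010111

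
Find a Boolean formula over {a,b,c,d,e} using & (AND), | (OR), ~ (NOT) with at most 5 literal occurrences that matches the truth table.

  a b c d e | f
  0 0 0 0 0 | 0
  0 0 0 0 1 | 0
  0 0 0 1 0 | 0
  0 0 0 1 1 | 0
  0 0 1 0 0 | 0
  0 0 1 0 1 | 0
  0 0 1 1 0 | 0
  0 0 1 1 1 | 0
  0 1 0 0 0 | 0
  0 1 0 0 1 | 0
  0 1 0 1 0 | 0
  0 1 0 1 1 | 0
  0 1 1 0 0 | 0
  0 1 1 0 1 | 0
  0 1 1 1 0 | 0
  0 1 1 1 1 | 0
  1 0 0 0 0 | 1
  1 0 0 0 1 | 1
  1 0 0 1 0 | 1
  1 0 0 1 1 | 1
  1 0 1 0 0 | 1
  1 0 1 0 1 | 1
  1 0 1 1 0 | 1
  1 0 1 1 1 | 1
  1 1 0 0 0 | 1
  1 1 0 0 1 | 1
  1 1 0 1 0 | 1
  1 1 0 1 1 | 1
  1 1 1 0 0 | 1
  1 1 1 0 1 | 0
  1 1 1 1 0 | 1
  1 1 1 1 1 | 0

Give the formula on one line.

((~e | (~c | ~b)) & a)

  ~e = 10101010101010101010101010101010
  ~c = 11110000111100001111000011110000
  ~b = 11111111000000001111111100000000
  (~c | ~b) = 11111111111100001111111111110000
  (~e | (~c | ~b)) = 11111111111110101111111111111010
  ((~e | (~c | ~b)) & a) = 00000000000000001111111111111010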